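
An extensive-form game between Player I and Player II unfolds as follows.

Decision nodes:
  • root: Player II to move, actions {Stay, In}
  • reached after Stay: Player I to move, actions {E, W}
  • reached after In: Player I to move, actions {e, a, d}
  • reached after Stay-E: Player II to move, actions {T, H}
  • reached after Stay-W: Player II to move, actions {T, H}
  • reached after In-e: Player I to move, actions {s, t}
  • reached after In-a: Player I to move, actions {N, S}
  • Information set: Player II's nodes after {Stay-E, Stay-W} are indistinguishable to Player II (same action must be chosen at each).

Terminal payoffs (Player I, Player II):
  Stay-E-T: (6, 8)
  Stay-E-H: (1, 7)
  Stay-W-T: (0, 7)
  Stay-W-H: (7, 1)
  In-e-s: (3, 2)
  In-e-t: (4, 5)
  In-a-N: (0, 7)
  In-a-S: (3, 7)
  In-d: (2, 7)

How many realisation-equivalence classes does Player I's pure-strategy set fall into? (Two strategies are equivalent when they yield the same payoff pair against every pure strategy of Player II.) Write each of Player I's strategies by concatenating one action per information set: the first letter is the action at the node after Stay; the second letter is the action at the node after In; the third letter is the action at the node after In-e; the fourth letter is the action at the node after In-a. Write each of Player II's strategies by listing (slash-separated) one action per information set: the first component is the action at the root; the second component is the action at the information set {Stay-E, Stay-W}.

Player I has 24 pure strategies: EesN, EesS, EetN, EetS, EasN, EasS, EatN, EatS, EdsN, EdsS, EdtN, EdtS, WesN, WesS, WetN, WetS, WasN, WasS, WatN, WatS, WdsN, WdsS, WdtN, WdtS. Columns: Stay/T, Stay/H, In/T, In/H.
{EesN, EesS} → row (6,8) (1,7) (3,2) (3,2)
{EetN, EetS} → row (6,8) (1,7) (4,5) (4,5)
{EasN, EatN} → row (6,8) (1,7) (0,7) (0,7)
{EasS, EatS} → row (6,8) (1,7) (3,7) (3,7)
{EdsN, EdsS, EdtN, EdtS} → row (6,8) (1,7) (2,7) (2,7)
{WesN, WesS} → row (0,7) (7,1) (3,2) (3,2)
{WetN, WetS} → row (0,7) (7,1) (4,5) (4,5)
{WasN, WatN} → row (0,7) (7,1) (0,7) (0,7)
{WasS, WatS} → row (0,7) (7,1) (3,7) (3,7)
{WdsN, WdsS, WdtN, WdtS} → row (0,7) (7,1) (2,7) (2,7)
That's 10 distinct rows out of 24 strategies.

10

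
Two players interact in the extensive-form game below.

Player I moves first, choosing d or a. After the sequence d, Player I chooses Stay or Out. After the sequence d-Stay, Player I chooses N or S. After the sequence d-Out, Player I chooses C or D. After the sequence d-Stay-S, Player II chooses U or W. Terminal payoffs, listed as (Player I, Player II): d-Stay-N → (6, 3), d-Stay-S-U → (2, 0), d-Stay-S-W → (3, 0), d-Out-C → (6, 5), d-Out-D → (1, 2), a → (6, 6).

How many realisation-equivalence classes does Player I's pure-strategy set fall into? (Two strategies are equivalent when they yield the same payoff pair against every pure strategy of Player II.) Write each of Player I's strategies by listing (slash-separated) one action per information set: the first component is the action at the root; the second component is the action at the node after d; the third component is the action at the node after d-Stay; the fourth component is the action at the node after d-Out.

5

Player I has 16 pure strategies: d/Stay/N/C, d/Stay/N/D, d/Stay/S/C, d/Stay/S/D, d/Out/N/C, d/Out/N/D, d/Out/S/C, d/Out/S/D, a/Stay/N/C, a/Stay/N/D, a/Stay/S/C, a/Stay/S/D, a/Out/N/C, a/Out/N/D, a/Out/S/C, a/Out/S/D. Columns: U, W.
{d/Stay/N/C, d/Stay/N/D} → row (6,3) (6,3)
{d/Stay/S/C, d/Stay/S/D} → row (2,0) (3,0)
{d/Out/N/C, d/Out/S/C} → row (6,5) (6,5)
{d/Out/N/D, d/Out/S/D} → row (1,2) (1,2)
{a/Stay/N/C, a/Stay/N/D, a/Stay/S/C, a/Stay/S/D, a/Out/N/C, a/Out/N/D, a/Out/S/C, a/Out/S/D} → row (6,6) (6,6)
That's 5 distinct rows out of 16 strategies.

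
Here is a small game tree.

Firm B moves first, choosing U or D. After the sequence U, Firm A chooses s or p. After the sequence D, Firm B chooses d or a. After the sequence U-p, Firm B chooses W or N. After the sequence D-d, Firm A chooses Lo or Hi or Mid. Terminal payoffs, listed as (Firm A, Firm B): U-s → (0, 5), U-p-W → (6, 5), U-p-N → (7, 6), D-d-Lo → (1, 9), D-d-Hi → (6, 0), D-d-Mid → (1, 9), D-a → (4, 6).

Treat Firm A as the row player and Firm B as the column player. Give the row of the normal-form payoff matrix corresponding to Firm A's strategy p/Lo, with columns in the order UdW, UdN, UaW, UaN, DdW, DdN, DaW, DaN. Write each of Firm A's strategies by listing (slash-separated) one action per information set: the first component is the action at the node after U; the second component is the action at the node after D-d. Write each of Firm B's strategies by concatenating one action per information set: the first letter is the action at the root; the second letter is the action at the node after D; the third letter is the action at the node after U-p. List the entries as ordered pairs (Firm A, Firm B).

vs UdW: Firm B plays U → Firm A plays p at [U] → Firm B plays W at [U-p] → (6, 5)
vs UdN: Firm B plays U → Firm A plays p at [U] → Firm B plays N at [U-p] → (7, 6)
vs UaW: Firm B plays U → Firm A plays p at [U] → Firm B plays W at [U-p] → (6, 5)
vs UaN: Firm B plays U → Firm A plays p at [U] → Firm B plays N at [U-p] → (7, 6)
vs DdW: Firm B plays D → Firm B plays d at [D] → Firm A plays Lo at [D-d] → (1, 9)
vs DdN: Firm B plays D → Firm B plays d at [D] → Firm A plays Lo at [D-d] → (1, 9)
vs DaW: Firm B plays D → Firm B plays a at [D] → (4, 6)
vs DaN: Firm B plays D → Firm B plays a at [D] → (4, 6)

(6,5) (7,6) (6,5) (7,6) (1,9) (1,9) (4,6) (4,6)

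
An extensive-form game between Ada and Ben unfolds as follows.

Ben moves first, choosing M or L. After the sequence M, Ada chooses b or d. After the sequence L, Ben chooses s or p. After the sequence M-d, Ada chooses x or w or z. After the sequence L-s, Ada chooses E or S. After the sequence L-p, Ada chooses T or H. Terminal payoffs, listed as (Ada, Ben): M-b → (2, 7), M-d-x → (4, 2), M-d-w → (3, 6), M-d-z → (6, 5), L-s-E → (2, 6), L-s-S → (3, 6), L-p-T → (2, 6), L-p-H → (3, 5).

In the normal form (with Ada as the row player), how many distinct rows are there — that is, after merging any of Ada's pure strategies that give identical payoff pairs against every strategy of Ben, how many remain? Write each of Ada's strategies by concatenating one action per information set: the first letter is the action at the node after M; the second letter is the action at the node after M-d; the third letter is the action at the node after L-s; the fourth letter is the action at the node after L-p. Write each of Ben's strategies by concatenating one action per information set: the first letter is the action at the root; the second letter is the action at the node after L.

16

Ada has 24 pure strategies: bxET, bxEH, bxST, bxSH, bwET, bwEH, bwST, bwSH, bzET, bzEH, bzST, bzSH, dxET, dxEH, dxST, dxSH, dwET, dwEH, dwST, dwSH, dzET, dzEH, dzST, dzSH. Columns: Ms, Mp, Ls, Lp.
{bxET, bwET, bzET} → row (2,7) (2,7) (2,6) (2,6)
{bxEH, bwEH, bzEH} → row (2,7) (2,7) (2,6) (3,5)
{bxST, bwST, bzST} → row (2,7) (2,7) (3,6) (2,6)
{bxSH, bwSH, bzSH} → row (2,7) (2,7) (3,6) (3,5)
{dxET} → row (4,2) (4,2) (2,6) (2,6)
{dxEH} → row (4,2) (4,2) (2,6) (3,5)
{dxST} → row (4,2) (4,2) (3,6) (2,6)
{dxSH} → row (4,2) (4,2) (3,6) (3,5)
{dwET} → row (3,6) (3,6) (2,6) (2,6)
{dwEH} → row (3,6) (3,6) (2,6) (3,5)
{dwST} → row (3,6) (3,6) (3,6) (2,6)
{dwSH} → row (3,6) (3,6) (3,6) (3,5)
{dzET} → row (6,5) (6,5) (2,6) (2,6)
{dzEH} → row (6,5) (6,5) (2,6) (3,5)
{dzST} → row (6,5) (6,5) (3,6) (2,6)
{dzSH} → row (6,5) (6,5) (3,6) (3,5)
That's 16 distinct rows out of 24 strategies.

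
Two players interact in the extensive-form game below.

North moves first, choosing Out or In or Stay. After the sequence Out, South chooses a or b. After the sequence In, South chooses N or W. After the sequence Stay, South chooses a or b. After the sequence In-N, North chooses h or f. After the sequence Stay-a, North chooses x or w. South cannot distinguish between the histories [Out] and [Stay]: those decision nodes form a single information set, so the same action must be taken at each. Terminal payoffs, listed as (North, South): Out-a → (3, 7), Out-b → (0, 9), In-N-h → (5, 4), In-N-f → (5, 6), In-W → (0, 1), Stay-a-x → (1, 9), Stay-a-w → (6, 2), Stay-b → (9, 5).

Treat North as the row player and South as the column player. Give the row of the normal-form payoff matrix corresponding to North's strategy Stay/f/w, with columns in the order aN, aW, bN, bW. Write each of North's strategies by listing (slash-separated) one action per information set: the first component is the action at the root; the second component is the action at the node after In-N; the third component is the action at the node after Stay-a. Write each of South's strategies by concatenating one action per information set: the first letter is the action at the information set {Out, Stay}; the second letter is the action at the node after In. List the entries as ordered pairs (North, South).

(6,2) (6,2) (9,5) (9,5)

vs aN: North plays Stay → South plays a at [Stay] → North plays w at [Stay-a] → (6, 2)
vs aW: North plays Stay → South plays a at [Stay] → North plays w at [Stay-a] → (6, 2)
vs bN: North plays Stay → South plays b at [Stay] → (9, 5)
vs bW: North plays Stay → South plays b at [Stay] → (9, 5)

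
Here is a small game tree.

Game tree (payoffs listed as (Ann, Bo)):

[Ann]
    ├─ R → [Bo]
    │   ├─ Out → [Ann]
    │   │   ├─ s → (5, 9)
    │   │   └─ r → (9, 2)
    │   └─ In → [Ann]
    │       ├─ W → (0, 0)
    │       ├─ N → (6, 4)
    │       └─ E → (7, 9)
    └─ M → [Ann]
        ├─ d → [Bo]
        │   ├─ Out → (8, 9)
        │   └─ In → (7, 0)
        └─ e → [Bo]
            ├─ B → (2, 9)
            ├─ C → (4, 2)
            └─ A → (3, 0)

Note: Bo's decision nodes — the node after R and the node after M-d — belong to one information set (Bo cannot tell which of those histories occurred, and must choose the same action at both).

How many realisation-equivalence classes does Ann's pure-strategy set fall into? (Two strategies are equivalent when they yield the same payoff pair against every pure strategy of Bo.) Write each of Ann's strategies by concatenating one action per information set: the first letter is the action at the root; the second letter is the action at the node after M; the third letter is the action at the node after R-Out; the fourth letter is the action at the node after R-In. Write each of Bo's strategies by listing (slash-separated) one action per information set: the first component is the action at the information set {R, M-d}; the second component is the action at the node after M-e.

Ann has 24 pure strategies: RdsW, RdsN, RdsE, RdrW, RdrN, RdrE, ResW, ResN, ResE, RerW, RerN, RerE, MdsW, MdsN, MdsE, MdrW, MdrN, MdrE, MesW, MesN, MesE, MerW, MerN, MerE. Columns: Out/B, Out/C, Out/A, In/B, In/C, In/A.
{RdsW, ResW} → row (5,9) (5,9) (5,9) (0,0) (0,0) (0,0)
{RdsN, ResN} → row (5,9) (5,9) (5,9) (6,4) (6,4) (6,4)
{RdsE, ResE} → row (5,9) (5,9) (5,9) (7,9) (7,9) (7,9)
{RdrW, RerW} → row (9,2) (9,2) (9,2) (0,0) (0,0) (0,0)
{RdrN, RerN} → row (9,2) (9,2) (9,2) (6,4) (6,4) (6,4)
{RdrE, RerE} → row (9,2) (9,2) (9,2) (7,9) (7,9) (7,9)
{MdsW, MdsN, MdsE, MdrW, MdrN, MdrE} → row (8,9) (8,9) (8,9) (7,0) (7,0) (7,0)
{MesW, MesN, MesE, MerW, MerN, MerE} → row (2,9) (4,2) (3,0) (2,9) (4,2) (3,0)
That's 8 distinct rows out of 24 strategies.

8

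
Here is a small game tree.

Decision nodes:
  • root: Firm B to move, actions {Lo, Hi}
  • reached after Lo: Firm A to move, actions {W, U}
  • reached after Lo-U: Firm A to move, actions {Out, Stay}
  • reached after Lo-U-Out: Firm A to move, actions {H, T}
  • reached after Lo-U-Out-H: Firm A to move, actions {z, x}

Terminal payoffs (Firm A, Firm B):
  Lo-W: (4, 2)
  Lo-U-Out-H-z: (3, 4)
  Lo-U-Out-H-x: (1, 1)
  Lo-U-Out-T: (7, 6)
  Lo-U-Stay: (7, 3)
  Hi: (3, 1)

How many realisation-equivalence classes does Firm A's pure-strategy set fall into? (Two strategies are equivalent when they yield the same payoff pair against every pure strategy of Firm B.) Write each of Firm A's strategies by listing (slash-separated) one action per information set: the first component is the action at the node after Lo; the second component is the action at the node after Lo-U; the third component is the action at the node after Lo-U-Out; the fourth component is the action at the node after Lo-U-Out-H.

5

Firm A has 16 pure strategies: W/Out/H/z, W/Out/H/x, W/Out/T/z, W/Out/T/x, W/Stay/H/z, W/Stay/H/x, W/Stay/T/z, W/Stay/T/x, U/Out/H/z, U/Out/H/x, U/Out/T/z, U/Out/T/x, U/Stay/H/z, U/Stay/H/x, U/Stay/T/z, U/Stay/T/x. Columns: Lo, Hi.
{W/Out/H/z, W/Out/H/x, W/Out/T/z, W/Out/T/x, W/Stay/H/z, W/Stay/H/x, W/Stay/T/z, W/Stay/T/x} → row (4,2) (3,1)
{U/Out/H/z} → row (3,4) (3,1)
{U/Out/H/x} → row (1,1) (3,1)
{U/Out/T/z, U/Out/T/x} → row (7,6) (3,1)
{U/Stay/H/z, U/Stay/H/x, U/Stay/T/z, U/Stay/T/x} → row (7,3) (3,1)
That's 5 distinct rows out of 16 strategies.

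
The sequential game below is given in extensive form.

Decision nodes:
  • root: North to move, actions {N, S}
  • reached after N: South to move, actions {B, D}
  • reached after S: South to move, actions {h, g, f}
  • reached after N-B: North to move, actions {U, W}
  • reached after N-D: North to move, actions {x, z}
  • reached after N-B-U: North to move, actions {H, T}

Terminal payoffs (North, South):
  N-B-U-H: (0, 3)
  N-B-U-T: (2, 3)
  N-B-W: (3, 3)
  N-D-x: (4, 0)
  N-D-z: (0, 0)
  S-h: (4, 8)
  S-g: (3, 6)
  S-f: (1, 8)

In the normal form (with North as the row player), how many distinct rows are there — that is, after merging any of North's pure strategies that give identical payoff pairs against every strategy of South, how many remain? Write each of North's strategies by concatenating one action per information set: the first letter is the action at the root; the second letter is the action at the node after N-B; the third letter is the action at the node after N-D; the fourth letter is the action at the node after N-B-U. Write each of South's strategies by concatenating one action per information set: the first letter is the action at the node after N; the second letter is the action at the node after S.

7

North has 16 pure strategies: NUxH, NUxT, NUzH, NUzT, NWxH, NWxT, NWzH, NWzT, SUxH, SUxT, SUzH, SUzT, SWxH, SWxT, SWzH, SWzT. Columns: Bh, Bg, Bf, Dh, Dg, Df.
{NUxH} → row (0,3) (0,3) (0,3) (4,0) (4,0) (4,0)
{NUxT} → row (2,3) (2,3) (2,3) (4,0) (4,0) (4,0)
{NUzH} → row (0,3) (0,3) (0,3) (0,0) (0,0) (0,0)
{NUzT} → row (2,3) (2,3) (2,3) (0,0) (0,0) (0,0)
{NWxH, NWxT} → row (3,3) (3,3) (3,3) (4,0) (4,0) (4,0)
{NWzH, NWzT} → row (3,3) (3,3) (3,3) (0,0) (0,0) (0,0)
{SUxH, SUxT, SUzH, SUzT, SWxH, SWxT, SWzH, SWzT} → row (4,8) (3,6) (1,8) (4,8) (3,6) (1,8)
That's 7 distinct rows out of 16 strategies.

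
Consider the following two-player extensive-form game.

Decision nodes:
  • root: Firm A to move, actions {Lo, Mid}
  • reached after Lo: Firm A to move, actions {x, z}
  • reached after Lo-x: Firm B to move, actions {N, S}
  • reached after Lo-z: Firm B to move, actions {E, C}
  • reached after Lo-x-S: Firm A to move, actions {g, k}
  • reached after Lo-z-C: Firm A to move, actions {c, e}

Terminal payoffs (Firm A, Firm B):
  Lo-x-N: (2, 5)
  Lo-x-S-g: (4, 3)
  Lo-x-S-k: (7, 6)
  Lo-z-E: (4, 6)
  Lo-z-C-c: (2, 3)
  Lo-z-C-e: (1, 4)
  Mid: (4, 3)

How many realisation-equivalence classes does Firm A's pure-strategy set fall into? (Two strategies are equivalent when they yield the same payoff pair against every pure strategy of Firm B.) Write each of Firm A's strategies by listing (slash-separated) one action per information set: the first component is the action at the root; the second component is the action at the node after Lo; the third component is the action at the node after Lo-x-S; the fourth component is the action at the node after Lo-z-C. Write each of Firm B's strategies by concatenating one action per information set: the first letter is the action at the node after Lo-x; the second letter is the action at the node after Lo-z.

Firm A has 16 pure strategies: Lo/x/g/c, Lo/x/g/e, Lo/x/k/c, Lo/x/k/e, Lo/z/g/c, Lo/z/g/e, Lo/z/k/c, Lo/z/k/e, Mid/x/g/c, Mid/x/g/e, Mid/x/k/c, Mid/x/k/e, Mid/z/g/c, Mid/z/g/e, Mid/z/k/c, Mid/z/k/e. Columns: NE, NC, SE, SC.
{Lo/x/g/c, Lo/x/g/e} → row (2,5) (2,5) (4,3) (4,3)
{Lo/x/k/c, Lo/x/k/e} → row (2,5) (2,5) (7,6) (7,6)
{Lo/z/g/c, Lo/z/k/c} → row (4,6) (2,3) (4,6) (2,3)
{Lo/z/g/e, Lo/z/k/e} → row (4,6) (1,4) (4,6) (1,4)
{Mid/x/g/c, Mid/x/g/e, Mid/x/k/c, Mid/x/k/e, Mid/z/g/c, Mid/z/g/e, Mid/z/k/c, Mid/z/k/e} → row (4,3) (4,3) (4,3) (4,3)
That's 5 distinct rows out of 16 strategies.

5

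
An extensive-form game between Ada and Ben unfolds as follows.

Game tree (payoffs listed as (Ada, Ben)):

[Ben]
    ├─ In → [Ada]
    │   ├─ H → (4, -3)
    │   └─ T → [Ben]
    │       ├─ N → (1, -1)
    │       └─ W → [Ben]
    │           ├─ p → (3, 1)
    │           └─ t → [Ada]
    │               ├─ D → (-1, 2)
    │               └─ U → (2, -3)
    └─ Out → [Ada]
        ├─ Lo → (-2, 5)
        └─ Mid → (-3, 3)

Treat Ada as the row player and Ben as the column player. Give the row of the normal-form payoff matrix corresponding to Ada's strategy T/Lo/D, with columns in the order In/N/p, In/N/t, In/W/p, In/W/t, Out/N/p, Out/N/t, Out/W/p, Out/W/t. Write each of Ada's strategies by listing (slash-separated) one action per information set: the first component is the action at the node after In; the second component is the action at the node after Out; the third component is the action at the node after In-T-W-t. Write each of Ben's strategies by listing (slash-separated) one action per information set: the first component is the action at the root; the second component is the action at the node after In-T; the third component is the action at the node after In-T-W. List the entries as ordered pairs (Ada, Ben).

(1,-1) (1,-1) (3,1) (-1,2) (-2,5) (-2,5) (-2,5) (-2,5)

vs In/N/p: Ben plays In → Ada plays T at [In] → Ben plays N at [In-T] → (1, -1)
vs In/N/t: Ben plays In → Ada plays T at [In] → Ben plays N at [In-T] → (1, -1)
vs In/W/p: Ben plays In → Ada plays T at [In] → Ben plays W at [In-T] → Ben plays p at [In-T-W] → (3, 1)
vs In/W/t: Ben plays In → Ada plays T at [In] → Ben plays W at [In-T] → Ben plays t at [In-T-W] → Ada plays D at [In-T-W-t] → (-1, 2)
vs Out/N/p: Ben plays Out → Ada plays Lo at [Out] → (-2, 5)
vs Out/N/t: Ben plays Out → Ada plays Lo at [Out] → (-2, 5)
vs Out/W/p: Ben plays Out → Ada plays Lo at [Out] → (-2, 5)
vs Out/W/t: Ben plays Out → Ada plays Lo at [Out] → (-2, 5)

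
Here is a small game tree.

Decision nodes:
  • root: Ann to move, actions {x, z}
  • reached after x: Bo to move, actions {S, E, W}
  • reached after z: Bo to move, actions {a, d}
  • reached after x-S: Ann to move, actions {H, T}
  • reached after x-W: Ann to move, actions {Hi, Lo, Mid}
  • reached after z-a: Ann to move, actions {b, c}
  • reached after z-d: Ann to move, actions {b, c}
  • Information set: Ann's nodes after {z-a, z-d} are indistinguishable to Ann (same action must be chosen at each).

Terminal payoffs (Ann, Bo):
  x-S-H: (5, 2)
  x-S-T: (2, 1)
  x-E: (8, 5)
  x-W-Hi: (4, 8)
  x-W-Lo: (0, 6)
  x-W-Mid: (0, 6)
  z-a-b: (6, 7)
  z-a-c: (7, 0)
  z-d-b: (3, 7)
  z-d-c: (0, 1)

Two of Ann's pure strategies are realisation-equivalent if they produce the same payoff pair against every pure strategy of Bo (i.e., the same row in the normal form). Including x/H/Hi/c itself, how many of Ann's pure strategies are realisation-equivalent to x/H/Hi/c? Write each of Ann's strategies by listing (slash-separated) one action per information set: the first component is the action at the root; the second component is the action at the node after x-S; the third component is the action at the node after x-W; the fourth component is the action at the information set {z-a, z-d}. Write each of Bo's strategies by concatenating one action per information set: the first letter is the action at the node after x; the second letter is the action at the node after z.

Row for x/H/Hi/c (columns Sa, Sd, Ea, Ed, Wa, Wd): (5,2) (5,2) (8,5) (8,5) (4,8) (4,8).
Under x/H/Hi/c, Ann's choice at the information set {z-a, z-d} can never be reached regardless of what Bo does, so varying those choices leaves every outcome unchanged.
Holding the reachable choices fixed and varying the unreachable one freely already gives 2 equivalent strategies.
No other strategy reproduces this row, so those 2 are the full class: x/H/Hi/b, x/H/Hi/c.

2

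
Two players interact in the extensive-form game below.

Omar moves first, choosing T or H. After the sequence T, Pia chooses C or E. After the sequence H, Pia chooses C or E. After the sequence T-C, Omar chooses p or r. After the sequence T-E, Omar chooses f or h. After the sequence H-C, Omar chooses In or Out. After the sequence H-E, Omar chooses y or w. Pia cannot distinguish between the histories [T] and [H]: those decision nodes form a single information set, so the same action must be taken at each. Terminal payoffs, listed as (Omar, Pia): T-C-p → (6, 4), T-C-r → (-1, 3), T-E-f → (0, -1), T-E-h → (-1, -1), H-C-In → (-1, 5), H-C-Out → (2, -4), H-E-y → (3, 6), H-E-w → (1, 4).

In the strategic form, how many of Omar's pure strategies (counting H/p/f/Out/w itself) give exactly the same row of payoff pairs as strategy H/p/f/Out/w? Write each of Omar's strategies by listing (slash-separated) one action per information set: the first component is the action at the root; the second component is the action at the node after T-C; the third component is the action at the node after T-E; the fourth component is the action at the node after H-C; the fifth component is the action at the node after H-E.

4

Row for H/p/f/Out/w (columns C, E): (2,-4) (1,4).
Under H/p/f/Out/w, Omar's choice at the node after T-C and at the node after T-E can never be reached regardless of what Pia does, so varying those choices leaves every outcome unchanged.
Holding the reachable choices fixed and varying the unreachable ones freely already gives 2 × 2 = 4 equivalent strategies.
No other strategy reproduces this row, so those 4 are the full class: H/p/f/Out/w, H/p/h/Out/w, H/r/f/Out/w, H/r/h/Out/w.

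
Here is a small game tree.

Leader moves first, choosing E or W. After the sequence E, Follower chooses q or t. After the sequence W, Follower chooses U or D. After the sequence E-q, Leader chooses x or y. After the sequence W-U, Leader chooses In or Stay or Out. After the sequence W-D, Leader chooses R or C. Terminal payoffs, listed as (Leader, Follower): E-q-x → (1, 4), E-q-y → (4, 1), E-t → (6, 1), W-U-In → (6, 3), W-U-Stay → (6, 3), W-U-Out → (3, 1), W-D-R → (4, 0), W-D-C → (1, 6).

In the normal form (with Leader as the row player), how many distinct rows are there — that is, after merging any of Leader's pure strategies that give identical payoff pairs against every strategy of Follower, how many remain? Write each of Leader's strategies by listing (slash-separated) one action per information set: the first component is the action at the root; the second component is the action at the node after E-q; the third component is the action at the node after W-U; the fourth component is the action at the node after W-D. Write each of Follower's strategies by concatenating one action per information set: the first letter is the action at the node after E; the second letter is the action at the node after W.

Leader has 24 pure strategies: E/x/In/R, E/x/In/C, E/x/Stay/R, E/x/Stay/C, E/x/Out/R, E/x/Out/C, E/y/In/R, E/y/In/C, E/y/Stay/R, E/y/Stay/C, E/y/Out/R, E/y/Out/C, W/x/In/R, W/x/In/C, W/x/Stay/R, W/x/Stay/C, W/x/Out/R, W/x/Out/C, W/y/In/R, W/y/In/C, W/y/Stay/R, W/y/Stay/C, W/y/Out/R, W/y/Out/C. Columns: qU, qD, tU, tD.
{E/x/In/R, E/x/In/C, E/x/Stay/R, E/x/Stay/C, E/x/Out/R, E/x/Out/C} → row (1,4) (1,4) (6,1) (6,1)
{E/y/In/R, E/y/In/C, E/y/Stay/R, E/y/Stay/C, E/y/Out/R, E/y/Out/C} → row (4,1) (4,1) (6,1) (6,1)
{W/x/In/R, W/x/Stay/R, W/y/In/R, W/y/Stay/R} → row (6,3) (4,0) (6,3) (4,0)
{W/x/In/C, W/x/Stay/C, W/y/In/C, W/y/Stay/C} → row (6,3) (1,6) (6,3) (1,6)
{W/x/Out/R, W/y/Out/R} → row (3,1) (4,0) (3,1) (4,0)
{W/x/Out/C, W/y/Out/C} → row (3,1) (1,6) (3,1) (1,6)
That's 6 distinct rows out of 24 strategies.

6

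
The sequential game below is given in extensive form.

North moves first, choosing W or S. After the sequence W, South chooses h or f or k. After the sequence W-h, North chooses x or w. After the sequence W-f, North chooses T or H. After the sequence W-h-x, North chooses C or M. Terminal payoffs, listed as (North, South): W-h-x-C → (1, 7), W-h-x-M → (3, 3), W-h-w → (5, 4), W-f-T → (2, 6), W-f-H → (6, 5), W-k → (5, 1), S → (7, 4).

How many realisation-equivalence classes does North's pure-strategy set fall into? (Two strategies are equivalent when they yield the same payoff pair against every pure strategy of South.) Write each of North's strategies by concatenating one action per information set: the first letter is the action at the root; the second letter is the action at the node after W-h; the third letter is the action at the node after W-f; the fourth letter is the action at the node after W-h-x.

North has 16 pure strategies: WxTC, WxTM, WxHC, WxHM, WwTC, WwTM, WwHC, WwHM, SxTC, SxTM, SxHC, SxHM, SwTC, SwTM, SwHC, SwHM. Columns: h, f, k.
{WxTC} → row (1,7) (2,6) (5,1)
{WxTM} → row (3,3) (2,6) (5,1)
{WxHC} → row (1,7) (6,5) (5,1)
{WxHM} → row (3,3) (6,5) (5,1)
{WwTC, WwTM} → row (5,4) (2,6) (5,1)
{WwHC, WwHM} → row (5,4) (6,5) (5,1)
{SxTC, SxTM, SxHC, SxHM, SwTC, SwTM, SwHC, SwHM} → row (7,4) (7,4) (7,4)
That's 7 distinct rows out of 16 strategies.

7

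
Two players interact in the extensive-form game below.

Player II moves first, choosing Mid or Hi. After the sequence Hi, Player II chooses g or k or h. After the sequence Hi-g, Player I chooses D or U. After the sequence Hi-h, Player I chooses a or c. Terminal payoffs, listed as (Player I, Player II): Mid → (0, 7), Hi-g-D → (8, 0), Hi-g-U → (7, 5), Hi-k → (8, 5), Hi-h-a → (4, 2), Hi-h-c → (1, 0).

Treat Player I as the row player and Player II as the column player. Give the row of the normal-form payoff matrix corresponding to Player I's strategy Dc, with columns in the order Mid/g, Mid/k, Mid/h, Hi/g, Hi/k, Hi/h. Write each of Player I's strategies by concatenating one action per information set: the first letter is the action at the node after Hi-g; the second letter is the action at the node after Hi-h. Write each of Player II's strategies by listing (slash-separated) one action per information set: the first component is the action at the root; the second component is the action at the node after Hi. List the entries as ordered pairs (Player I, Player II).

(0,7) (0,7) (0,7) (8,0) (8,5) (1,0)

vs Mid/g: Player II plays Mid → (0, 7)
vs Mid/k: Player II plays Mid → (0, 7)
vs Mid/h: Player II plays Mid → (0, 7)
vs Hi/g: Player II plays Hi → Player II plays g at [Hi] → Player I plays D at [Hi-g] → (8, 0)
vs Hi/k: Player II plays Hi → Player II plays k at [Hi] → (8, 5)
vs Hi/h: Player II plays Hi → Player II plays h at [Hi] → Player I plays c at [Hi-h] → (1, 0)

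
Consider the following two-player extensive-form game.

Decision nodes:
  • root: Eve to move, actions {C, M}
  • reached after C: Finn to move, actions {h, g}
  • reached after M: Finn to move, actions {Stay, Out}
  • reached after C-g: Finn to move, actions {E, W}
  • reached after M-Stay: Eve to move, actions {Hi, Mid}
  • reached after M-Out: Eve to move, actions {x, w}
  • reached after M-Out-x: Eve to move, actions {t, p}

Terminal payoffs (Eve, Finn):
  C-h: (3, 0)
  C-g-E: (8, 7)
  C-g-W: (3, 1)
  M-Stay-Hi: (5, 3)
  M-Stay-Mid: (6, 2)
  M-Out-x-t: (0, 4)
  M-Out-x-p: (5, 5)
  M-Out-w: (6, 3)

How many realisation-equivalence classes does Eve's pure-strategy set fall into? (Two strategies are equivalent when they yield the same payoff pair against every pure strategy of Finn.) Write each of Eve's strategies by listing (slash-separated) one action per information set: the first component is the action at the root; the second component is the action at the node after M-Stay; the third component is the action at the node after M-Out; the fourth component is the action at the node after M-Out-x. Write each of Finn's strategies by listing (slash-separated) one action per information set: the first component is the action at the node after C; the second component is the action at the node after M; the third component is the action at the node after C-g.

Eve has 16 pure strategies: C/Hi/x/t, C/Hi/x/p, C/Hi/w/t, C/Hi/w/p, C/Mid/x/t, C/Mid/x/p, C/Mid/w/t, C/Mid/w/p, M/Hi/x/t, M/Hi/x/p, M/Hi/w/t, M/Hi/w/p, M/Mid/x/t, M/Mid/x/p, M/Mid/w/t, M/Mid/w/p. Columns: h/Stay/E, h/Stay/W, h/Out/E, h/Out/W, g/Stay/E, g/Stay/W, g/Out/E, g/Out/W.
{C/Hi/x/t, C/Hi/x/p, C/Hi/w/t, C/Hi/w/p, C/Mid/x/t, C/Mid/x/p, C/Mid/w/t, C/Mid/w/p} → row (3,0) (3,0) (3,0) (3,0) (8,7) (3,1) (8,7) (3,1)
{M/Hi/x/t} → row (5,3) (5,3) (0,4) (0,4) (5,3) (5,3) (0,4) (0,4)
{M/Hi/x/p} → row (5,3) (5,3) (5,5) (5,5) (5,3) (5,3) (5,5) (5,5)
{M/Hi/w/t, M/Hi/w/p} → row (5,3) (5,3) (6,3) (6,3) (5,3) (5,3) (6,3) (6,3)
{M/Mid/x/t} → row (6,2) (6,2) (0,4) (0,4) (6,2) (6,2) (0,4) (0,4)
{M/Mid/x/p} → row (6,2) (6,2) (5,5) (5,5) (6,2) (6,2) (5,5) (5,5)
{M/Mid/w/t, M/Mid/w/p} → row (6,2) (6,2) (6,3) (6,3) (6,2) (6,2) (6,3) (6,3)
That's 7 distinct rows out of 16 strategies.

7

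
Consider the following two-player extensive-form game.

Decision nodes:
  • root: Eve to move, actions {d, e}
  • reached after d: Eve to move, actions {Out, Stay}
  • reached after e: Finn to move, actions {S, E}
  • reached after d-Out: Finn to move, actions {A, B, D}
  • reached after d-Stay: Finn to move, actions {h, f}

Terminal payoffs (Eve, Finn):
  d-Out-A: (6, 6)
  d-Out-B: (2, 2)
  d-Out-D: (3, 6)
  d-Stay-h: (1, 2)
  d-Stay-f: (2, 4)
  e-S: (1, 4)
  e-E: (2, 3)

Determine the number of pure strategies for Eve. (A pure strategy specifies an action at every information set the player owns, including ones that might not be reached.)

Eve owns the root with actions {d, e} — two choices.
Eve owns the node after d with actions {Out, Stay} — two choices.
A pure strategy fixes one action at each information set independently, so the count is the product 2 × 2 = 4.

4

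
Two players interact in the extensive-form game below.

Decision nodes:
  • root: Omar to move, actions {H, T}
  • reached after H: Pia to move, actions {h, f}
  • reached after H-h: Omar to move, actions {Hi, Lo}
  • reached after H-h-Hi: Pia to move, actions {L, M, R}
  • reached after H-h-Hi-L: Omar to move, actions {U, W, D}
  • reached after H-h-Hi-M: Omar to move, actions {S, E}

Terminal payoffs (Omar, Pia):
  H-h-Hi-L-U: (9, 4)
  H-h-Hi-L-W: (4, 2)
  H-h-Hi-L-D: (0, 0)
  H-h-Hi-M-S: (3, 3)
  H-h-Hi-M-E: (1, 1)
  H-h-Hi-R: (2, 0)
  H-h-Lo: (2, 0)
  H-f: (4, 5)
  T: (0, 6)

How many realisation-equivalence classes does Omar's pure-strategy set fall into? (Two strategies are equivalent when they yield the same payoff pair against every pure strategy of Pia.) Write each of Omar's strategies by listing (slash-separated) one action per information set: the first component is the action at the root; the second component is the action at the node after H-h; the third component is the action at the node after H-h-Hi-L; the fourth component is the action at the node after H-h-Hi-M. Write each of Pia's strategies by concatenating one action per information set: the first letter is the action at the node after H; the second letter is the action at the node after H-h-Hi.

8

Omar has 24 pure strategies: H/Hi/U/S, H/Hi/U/E, H/Hi/W/S, H/Hi/W/E, H/Hi/D/S, H/Hi/D/E, H/Lo/U/S, H/Lo/U/E, H/Lo/W/S, H/Lo/W/E, H/Lo/D/S, H/Lo/D/E, T/Hi/U/S, T/Hi/U/E, T/Hi/W/S, T/Hi/W/E, T/Hi/D/S, T/Hi/D/E, T/Lo/U/S, T/Lo/U/E, T/Lo/W/S, T/Lo/W/E, T/Lo/D/S, T/Lo/D/E. Columns: hL, hM, hR, fL, fM, fR.
{H/Hi/U/S} → row (9,4) (3,3) (2,0) (4,5) (4,5) (4,5)
{H/Hi/U/E} → row (9,4) (1,1) (2,0) (4,5) (4,5) (4,5)
{H/Hi/W/S} → row (4,2) (3,3) (2,0) (4,5) (4,5) (4,5)
{H/Hi/W/E} → row (4,2) (1,1) (2,0) (4,5) (4,5) (4,5)
{H/Hi/D/S} → row (0,0) (3,3) (2,0) (4,5) (4,5) (4,5)
{H/Hi/D/E} → row (0,0) (1,1) (2,0) (4,5) (4,5) (4,5)
{H/Lo/U/S, H/Lo/U/E, H/Lo/W/S, H/Lo/W/E, H/Lo/D/S, H/Lo/D/E} → row (2,0) (2,0) (2,0) (4,5) (4,5) (4,5)
{T/Hi/U/S, T/Hi/U/E, T/Hi/W/S, T/Hi/W/E, T/Hi/D/S, T/Hi/D/E, T/Lo/U/S, T/Lo/U/E, T/Lo/W/S, T/Lo/W/E, T/Lo/D/S, T/Lo/D/E} → row (0,6) (0,6) (0,6) (0,6) (0,6) (0,6)
That's 8 distinct rows out of 24 strategies.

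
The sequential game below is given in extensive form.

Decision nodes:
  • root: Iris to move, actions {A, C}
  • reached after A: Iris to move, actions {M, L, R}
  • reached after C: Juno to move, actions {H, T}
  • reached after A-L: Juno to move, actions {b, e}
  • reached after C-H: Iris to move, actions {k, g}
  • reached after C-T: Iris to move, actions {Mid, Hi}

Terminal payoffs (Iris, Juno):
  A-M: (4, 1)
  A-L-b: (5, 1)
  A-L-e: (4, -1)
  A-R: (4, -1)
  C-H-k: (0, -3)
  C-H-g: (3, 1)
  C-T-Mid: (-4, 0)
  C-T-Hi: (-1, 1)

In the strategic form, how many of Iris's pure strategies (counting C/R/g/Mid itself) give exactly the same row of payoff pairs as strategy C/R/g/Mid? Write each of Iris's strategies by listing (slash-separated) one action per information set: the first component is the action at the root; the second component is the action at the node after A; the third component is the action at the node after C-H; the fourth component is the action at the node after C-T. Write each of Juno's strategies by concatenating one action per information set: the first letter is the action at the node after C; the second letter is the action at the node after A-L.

3

Row for C/R/g/Mid (columns Hb, He, Tb, Te): (3,1) (3,1) (-4,0) (-4,0).
Under C/R/g/Mid, Iris's choice at the node after A can never be reached regardless of what Juno does, so varying those choices leaves every outcome unchanged.
Holding the reachable choices fixed and varying the unreachable one freely already gives 3 equivalent strategies.
No other strategy reproduces this row, so those 3 are the full class: C/M/g/Mid, C/L/g/Mid, C/R/g/Mid.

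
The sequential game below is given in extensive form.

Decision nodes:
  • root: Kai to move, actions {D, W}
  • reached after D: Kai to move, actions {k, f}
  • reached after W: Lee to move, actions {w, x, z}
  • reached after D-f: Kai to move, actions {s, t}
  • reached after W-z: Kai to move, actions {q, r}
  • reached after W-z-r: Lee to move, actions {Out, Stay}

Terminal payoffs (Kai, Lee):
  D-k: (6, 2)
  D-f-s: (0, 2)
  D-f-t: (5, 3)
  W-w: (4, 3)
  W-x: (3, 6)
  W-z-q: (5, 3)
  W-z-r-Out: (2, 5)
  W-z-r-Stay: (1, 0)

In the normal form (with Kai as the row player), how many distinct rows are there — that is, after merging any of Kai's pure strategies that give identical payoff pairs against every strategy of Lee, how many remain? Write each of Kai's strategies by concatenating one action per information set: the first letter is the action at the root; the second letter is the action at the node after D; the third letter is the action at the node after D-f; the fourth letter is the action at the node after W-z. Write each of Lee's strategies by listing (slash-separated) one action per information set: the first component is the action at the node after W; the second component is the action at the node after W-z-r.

Kai has 16 pure strategies: Dksq, Dksr, Dktq, Dktr, Dfsq, Dfsr, Dftq, Dftr, Wksq, Wksr, Wktq, Wktr, Wfsq, Wfsr, Wftq, Wftr. Columns: w/Out, w/Stay, x/Out, x/Stay, z/Out, z/Stay.
{Dksq, Dksr, Dktq, Dktr} → row (6,2) (6,2) (6,2) (6,2) (6,2) (6,2)
{Dfsq, Dfsr} → row (0,2) (0,2) (0,2) (0,2) (0,2) (0,2)
{Dftq, Dftr} → row (5,3) (5,3) (5,3) (5,3) (5,3) (5,3)
{Wksq, Wktq, Wfsq, Wftq} → row (4,3) (4,3) (3,6) (3,6) (5,3) (5,3)
{Wksr, Wktr, Wfsr, Wftr} → row (4,3) (4,3) (3,6) (3,6) (2,5) (1,0)
That's 5 distinct rows out of 16 strategies.

5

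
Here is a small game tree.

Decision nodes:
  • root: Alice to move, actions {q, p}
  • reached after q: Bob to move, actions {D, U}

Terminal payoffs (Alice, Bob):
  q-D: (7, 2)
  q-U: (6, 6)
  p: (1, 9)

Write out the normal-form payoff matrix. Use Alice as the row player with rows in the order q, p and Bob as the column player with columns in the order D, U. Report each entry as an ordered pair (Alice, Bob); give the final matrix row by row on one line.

            D        U
   q    (7,2)    (6,6)
   p    (1,9)    (1,9)

q: (7,2) (6,6) | p: (1,9) (1,9)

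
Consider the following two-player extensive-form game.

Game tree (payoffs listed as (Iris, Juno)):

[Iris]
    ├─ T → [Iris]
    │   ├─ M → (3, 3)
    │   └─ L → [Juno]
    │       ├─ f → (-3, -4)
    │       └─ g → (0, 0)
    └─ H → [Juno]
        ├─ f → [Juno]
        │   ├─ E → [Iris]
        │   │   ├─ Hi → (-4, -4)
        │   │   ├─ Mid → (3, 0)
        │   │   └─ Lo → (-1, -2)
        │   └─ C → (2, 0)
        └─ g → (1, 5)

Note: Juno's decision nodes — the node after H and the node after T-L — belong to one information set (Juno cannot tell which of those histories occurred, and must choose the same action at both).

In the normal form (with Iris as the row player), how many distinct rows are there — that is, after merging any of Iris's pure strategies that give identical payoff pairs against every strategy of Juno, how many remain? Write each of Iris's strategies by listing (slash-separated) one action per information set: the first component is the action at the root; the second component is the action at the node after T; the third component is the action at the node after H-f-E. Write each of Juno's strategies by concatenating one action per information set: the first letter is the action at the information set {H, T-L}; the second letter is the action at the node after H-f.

5

Iris has 12 pure strategies: T/M/Hi, T/M/Mid, T/M/Lo, T/L/Hi, T/L/Mid, T/L/Lo, H/M/Hi, H/M/Mid, H/M/Lo, H/L/Hi, H/L/Mid, H/L/Lo. Columns: fE, fC, gE, gC.
{T/M/Hi, T/M/Mid, T/M/Lo} → row (3,3) (3,3) (3,3) (3,3)
{T/L/Hi, T/L/Mid, T/L/Lo} → row (-3,-4) (-3,-4) (0,0) (0,0)
{H/M/Hi, H/L/Hi} → row (-4,-4) (2,0) (1,5) (1,5)
{H/M/Mid, H/L/Mid} → row (3,0) (2,0) (1,5) (1,5)
{H/M/Lo, H/L/Lo} → row (-1,-2) (2,0) (1,5) (1,5)
That's 5 distinct rows out of 12 strategies.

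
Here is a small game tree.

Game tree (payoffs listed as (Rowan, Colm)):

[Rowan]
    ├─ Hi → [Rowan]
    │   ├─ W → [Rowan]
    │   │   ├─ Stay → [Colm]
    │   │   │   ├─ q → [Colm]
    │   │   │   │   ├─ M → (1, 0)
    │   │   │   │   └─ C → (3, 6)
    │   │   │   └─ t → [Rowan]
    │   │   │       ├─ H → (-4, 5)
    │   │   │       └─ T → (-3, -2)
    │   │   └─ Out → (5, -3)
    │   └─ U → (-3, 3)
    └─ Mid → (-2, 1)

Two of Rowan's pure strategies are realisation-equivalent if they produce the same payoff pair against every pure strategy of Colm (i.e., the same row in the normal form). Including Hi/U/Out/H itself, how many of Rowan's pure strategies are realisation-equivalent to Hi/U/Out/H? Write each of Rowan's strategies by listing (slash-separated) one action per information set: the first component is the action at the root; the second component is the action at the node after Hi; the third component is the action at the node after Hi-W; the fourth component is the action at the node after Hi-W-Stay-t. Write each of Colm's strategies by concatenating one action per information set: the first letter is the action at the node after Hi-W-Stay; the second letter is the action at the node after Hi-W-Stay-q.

4

Row for Hi/U/Out/H (columns qM, qC, tM, tC): (-3,3) (-3,3) (-3,3) (-3,3).
Under Hi/U/Out/H, Rowan's choice at the node after Hi-W and at the node after Hi-W-Stay-t can never be reached regardless of what Colm does, so varying those choices leaves every outcome unchanged.
Holding the reachable choices fixed and varying the unreachable ones freely already gives 2 × 2 = 4 equivalent strategies.
No other strategy reproduces this row, so those 4 are the full class: Hi/U/Stay/H, Hi/U/Stay/T, Hi/U/Out/H, Hi/U/Out/T.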